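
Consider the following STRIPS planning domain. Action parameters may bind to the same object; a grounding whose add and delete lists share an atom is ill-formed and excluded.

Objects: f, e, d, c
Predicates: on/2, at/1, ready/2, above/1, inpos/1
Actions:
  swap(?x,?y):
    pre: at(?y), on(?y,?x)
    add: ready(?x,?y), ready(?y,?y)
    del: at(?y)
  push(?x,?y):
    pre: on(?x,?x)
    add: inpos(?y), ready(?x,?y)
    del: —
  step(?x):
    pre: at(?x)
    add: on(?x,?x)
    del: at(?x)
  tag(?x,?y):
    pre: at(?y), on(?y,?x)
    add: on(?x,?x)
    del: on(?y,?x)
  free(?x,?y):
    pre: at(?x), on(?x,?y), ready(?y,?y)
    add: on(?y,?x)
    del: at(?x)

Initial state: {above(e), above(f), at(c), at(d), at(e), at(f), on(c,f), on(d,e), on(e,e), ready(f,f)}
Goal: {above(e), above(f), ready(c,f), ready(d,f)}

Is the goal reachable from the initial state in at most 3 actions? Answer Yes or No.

No

1. step(d)  →  {above(e), above(f), at(c), at(e), at(f), on(c,f), on(d,d), on(d,e), on(e,e), ready(f,f)}
2. push(d,f)  →  {above(e), above(f), at(c), at(e), at(f), inpos(f), on(c,f), on(d,d), on(d,e), on(e,e), ready(d,f), ready(f,f)}
3. step(c)  →  {above(e), above(f), at(e), at(f), inpos(f), on(c,c), on(c,f), on(d,d), on(d,e), on(e,e), ready(d,f), ready(f,f)}
4. push(c,f)  →  {above(e), above(f), at(e), at(f), inpos(f), on(c,c), on(c,f), on(d,d), on(d,e), on(e,e), ready(c,f), ready(d,f), ready(f,f)}
optimal plan length = 4; 4 > 3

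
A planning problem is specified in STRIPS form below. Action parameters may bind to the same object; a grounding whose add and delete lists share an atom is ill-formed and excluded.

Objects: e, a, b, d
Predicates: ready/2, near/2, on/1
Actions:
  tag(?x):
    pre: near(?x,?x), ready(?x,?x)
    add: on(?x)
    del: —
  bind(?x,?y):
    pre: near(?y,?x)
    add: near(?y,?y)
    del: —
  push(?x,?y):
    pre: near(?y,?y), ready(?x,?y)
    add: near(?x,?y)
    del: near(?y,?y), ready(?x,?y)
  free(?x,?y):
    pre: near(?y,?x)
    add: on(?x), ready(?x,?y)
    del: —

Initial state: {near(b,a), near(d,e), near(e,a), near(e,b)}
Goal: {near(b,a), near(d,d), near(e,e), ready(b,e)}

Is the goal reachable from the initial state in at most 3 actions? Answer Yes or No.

1. bind(e,d)  →  {near(b,a), near(d,d), near(d,e), near(e,a), near(e,b)}
2. bind(a,e)  →  {near(b,a), near(d,d), near(d,e), near(e,a), near(e,b), near(e,e)}
3. free(b,e)  →  {near(b,a), near(d,d), near(d,e), near(e,a), near(e,b), near(e,e), on(b), ready(b,e)}
optimal plan length = 3; 3 ≤ 3

Yes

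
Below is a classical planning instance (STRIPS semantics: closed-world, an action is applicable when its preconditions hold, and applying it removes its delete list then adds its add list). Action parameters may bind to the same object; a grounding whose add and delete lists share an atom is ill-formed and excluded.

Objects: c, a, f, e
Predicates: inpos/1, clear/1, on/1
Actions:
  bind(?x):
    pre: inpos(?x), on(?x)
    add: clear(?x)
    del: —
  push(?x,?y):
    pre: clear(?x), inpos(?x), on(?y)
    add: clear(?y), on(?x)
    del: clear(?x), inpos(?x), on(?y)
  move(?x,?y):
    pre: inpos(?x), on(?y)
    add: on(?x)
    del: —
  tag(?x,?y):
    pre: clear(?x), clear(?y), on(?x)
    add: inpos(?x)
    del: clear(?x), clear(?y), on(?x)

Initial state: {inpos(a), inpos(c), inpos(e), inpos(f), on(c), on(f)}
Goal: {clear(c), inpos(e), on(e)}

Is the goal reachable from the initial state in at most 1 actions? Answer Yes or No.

1. bind(c)  →  {clear(c), inpos(a), inpos(c), inpos(e), inpos(f), on(c), on(f)}
2. move(e,c)  →  {clear(c), inpos(a), inpos(c), inpos(e), inpos(f), on(c), on(e), on(f)}
optimal plan length = 2; 2 > 1

No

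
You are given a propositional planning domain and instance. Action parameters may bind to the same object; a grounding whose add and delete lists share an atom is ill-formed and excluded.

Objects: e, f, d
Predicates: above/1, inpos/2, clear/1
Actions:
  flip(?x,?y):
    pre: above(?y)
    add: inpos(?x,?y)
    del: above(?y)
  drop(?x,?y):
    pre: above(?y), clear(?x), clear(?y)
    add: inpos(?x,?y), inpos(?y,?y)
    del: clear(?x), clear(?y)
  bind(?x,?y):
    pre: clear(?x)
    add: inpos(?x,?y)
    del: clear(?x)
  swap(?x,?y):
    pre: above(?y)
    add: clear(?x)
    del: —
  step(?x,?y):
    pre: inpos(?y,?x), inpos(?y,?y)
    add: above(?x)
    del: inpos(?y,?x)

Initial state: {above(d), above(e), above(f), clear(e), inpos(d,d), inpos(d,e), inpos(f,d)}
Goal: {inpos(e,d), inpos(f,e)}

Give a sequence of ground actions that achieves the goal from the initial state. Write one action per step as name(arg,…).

1. flip(e,d)  →  {above(e), above(f), clear(e), inpos(d,d), inpos(d,e), inpos(e,d), inpos(f,d)}
2. flip(f,e)  →  {above(f), clear(e), inpos(d,d), inpos(d,e), inpos(e,d), inpos(f,d), inpos(f,e)}

flip(e,d); flip(f,e)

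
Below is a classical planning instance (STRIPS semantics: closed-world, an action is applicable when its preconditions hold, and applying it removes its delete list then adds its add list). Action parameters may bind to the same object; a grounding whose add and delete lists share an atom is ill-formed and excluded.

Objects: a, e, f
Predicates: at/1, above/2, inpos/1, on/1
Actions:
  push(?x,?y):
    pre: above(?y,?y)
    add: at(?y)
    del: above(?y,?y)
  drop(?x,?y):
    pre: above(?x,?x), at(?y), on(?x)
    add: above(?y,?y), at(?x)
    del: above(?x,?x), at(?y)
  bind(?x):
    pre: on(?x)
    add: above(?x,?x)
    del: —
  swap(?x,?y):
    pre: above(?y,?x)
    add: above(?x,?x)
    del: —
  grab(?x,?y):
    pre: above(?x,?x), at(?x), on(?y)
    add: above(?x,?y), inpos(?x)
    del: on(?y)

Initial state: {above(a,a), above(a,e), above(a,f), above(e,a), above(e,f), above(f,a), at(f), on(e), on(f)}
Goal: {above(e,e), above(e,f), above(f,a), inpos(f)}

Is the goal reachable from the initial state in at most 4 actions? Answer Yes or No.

Yes

1. bind(e)  →  {above(a,a), above(a,e), above(a,f), above(e,a), above(e,e), above(e,f), above(f,a), at(f), on(e), on(f)}
2. bind(f)  →  {above(a,a), above(a,e), above(a,f), above(e,a), above(e,e), above(e,f), above(f,a), above(f,f), at(f), on(e), on(f)}
3. grab(f,e)  →  {above(a,a), above(a,e), above(a,f), above(e,a), above(e,e), above(e,f), above(f,a), above(f,e), above(f,f), at(f), inpos(f), on(f)}
optimal plan length = 3; 3 ≤ 4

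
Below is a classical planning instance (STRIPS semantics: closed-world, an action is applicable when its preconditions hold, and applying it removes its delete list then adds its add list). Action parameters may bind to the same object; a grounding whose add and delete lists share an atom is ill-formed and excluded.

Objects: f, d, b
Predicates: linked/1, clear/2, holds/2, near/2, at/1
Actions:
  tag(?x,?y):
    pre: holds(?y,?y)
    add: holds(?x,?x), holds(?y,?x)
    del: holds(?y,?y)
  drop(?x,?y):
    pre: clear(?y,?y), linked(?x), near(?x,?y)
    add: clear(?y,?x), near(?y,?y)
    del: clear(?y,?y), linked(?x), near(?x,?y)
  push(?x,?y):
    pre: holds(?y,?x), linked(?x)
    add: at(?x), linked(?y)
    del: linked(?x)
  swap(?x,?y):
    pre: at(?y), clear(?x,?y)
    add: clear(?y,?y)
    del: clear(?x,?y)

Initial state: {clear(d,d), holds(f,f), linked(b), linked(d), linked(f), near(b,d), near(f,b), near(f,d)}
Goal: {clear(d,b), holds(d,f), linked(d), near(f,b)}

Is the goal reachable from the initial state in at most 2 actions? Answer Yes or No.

1. tag(d,f)  →  {clear(d,d), holds(d,d), holds(f,d), linked(b), linked(d), linked(f), near(b,d), near(f,b), near(f,d)}
2. tag(f,d)  →  {clear(d,d), holds(d,f), holds(f,d), holds(f,f), linked(b), linked(d), linked(f), near(b,d), near(f,b), near(f,d)}
3. drop(b,d)  →  {clear(d,b), holds(d,f), holds(f,d), holds(f,f), linked(d), linked(f), near(d,d), near(f,b), near(f,d)}
optimal plan length = 3; 3 > 2

No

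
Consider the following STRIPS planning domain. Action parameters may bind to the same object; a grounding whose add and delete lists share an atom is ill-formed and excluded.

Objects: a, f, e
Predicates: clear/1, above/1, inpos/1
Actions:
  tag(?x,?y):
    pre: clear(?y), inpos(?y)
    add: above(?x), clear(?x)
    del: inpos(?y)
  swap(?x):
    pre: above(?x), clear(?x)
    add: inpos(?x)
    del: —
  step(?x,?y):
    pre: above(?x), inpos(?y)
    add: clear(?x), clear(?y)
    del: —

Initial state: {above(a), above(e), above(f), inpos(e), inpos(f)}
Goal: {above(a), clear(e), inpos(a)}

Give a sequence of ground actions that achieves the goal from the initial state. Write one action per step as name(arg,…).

step(a,e); swap(a)

1. step(a,e)  →  {above(a), above(e), above(f), clear(a), clear(e), inpos(e), inpos(f)}
2. swap(a)  →  {above(a), above(e), above(f), clear(a), clear(e), inpos(a), inpos(e), inpos(f)}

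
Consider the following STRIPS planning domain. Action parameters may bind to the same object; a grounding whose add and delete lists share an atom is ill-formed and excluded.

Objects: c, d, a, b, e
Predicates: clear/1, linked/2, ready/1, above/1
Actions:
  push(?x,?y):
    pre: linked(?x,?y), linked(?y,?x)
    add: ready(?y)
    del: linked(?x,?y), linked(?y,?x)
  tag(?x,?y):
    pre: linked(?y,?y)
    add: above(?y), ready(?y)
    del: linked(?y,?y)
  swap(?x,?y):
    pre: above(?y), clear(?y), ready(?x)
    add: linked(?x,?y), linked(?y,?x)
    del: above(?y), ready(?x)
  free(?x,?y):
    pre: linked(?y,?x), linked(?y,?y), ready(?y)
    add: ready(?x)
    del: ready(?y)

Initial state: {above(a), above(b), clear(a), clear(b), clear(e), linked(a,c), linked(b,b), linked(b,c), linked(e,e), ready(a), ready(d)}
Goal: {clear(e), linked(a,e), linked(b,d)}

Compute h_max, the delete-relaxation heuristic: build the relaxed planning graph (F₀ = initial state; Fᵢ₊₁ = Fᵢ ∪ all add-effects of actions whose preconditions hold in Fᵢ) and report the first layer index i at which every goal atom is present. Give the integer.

F0 = init (11 atoms)
F1 = F0 ∪ {above(e), linked(a,a), linked(a,b), linked(a,d), linked(b,a), linked(b,d), linked(d,a), linked(d,b), ready(b), ready(e)}  (21 atoms)
F2 = F1 ∪ {linked(a,e), linked(b,e), linked(d,e), linked(e,a), linked(e,b), linked(e,d), ready(c)}  (28 atoms)
goal ⊆ F2  ⇒  h_max = 2

2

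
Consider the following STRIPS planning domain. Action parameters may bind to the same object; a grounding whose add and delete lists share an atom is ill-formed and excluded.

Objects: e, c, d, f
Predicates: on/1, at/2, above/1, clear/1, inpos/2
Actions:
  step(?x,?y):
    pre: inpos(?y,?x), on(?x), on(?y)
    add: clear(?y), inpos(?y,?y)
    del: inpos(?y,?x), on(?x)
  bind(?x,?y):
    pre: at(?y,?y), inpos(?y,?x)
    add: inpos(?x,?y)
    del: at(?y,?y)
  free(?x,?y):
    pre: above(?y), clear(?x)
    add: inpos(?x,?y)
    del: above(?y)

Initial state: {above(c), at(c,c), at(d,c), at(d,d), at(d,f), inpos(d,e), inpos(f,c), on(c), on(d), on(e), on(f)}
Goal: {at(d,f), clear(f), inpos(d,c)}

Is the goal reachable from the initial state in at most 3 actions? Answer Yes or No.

1. step(e,d)  →  {above(c), at(c,c), at(d,c), at(d,d), at(d,f), clear(d), inpos(d,d), inpos(f,c), on(c), on(d), on(f)}
2. step(c,f)  →  {above(c), at(c,c), at(d,c), at(d,d), at(d,f), clear(d), clear(f), inpos(d,d), inpos(f,f), on(d), on(f)}
3. free(d,c)  →  {at(c,c), at(d,c), at(d,d), at(d,f), clear(d), clear(f), inpos(d,c), inpos(d,d), inpos(f,f), on(d), on(f)}
optimal plan length = 3; 3 ≤ 3

Yes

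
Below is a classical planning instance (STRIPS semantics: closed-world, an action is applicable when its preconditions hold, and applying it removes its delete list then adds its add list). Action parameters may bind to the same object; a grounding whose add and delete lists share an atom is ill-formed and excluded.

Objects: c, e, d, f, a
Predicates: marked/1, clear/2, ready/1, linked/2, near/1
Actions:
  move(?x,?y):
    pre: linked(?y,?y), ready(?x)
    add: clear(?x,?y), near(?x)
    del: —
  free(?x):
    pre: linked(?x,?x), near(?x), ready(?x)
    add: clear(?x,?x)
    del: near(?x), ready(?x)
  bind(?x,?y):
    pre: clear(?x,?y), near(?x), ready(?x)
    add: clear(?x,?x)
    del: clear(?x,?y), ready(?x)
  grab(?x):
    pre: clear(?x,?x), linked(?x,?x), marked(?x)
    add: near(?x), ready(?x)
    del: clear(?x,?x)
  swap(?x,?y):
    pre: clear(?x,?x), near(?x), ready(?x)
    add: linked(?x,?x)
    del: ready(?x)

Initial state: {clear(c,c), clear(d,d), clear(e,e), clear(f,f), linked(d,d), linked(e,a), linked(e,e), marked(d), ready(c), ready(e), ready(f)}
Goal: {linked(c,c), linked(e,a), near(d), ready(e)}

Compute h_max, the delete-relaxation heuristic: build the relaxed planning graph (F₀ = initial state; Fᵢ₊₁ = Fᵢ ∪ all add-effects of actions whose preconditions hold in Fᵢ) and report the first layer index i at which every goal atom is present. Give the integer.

F0 = init (11 atoms)
F1 = F0 ∪ {clear(c,d), clear(c,e), clear(e,d), clear(f,d), clear(f,e), near(c), near(d), near(e), near(f), ready(d)}  (21 atoms)
F2 = F1 ∪ {clear(d,e), linked(c,c), linked(f,f)}  (24 atoms)
goal ⊆ F2  ⇒  h_max = 2

2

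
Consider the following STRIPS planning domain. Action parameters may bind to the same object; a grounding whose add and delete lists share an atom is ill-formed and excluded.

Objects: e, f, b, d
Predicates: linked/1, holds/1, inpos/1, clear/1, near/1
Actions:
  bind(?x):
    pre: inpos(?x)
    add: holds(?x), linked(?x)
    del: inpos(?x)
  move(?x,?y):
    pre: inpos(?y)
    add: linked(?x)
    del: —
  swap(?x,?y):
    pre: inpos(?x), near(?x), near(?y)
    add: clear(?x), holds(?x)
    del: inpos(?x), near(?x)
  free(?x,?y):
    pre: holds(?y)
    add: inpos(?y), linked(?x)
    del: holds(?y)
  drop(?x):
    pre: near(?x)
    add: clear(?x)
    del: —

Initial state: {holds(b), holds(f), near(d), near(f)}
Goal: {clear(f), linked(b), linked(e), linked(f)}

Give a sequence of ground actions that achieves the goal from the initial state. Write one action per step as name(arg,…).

free(e,f); bind(f); free(b,f); swap(f,f)

1. free(e,f)  →  {holds(b), inpos(f), linked(e), near(d), near(f)}
2. bind(f)  →  {holds(b), holds(f), linked(e), linked(f), near(d), near(f)}
3. free(b,f)  →  {holds(b), inpos(f), linked(b), linked(e), linked(f), near(d), near(f)}
4. swap(f,f)  →  {clear(f), holds(b), holds(f), linked(b), linked(e), linked(f), near(d)}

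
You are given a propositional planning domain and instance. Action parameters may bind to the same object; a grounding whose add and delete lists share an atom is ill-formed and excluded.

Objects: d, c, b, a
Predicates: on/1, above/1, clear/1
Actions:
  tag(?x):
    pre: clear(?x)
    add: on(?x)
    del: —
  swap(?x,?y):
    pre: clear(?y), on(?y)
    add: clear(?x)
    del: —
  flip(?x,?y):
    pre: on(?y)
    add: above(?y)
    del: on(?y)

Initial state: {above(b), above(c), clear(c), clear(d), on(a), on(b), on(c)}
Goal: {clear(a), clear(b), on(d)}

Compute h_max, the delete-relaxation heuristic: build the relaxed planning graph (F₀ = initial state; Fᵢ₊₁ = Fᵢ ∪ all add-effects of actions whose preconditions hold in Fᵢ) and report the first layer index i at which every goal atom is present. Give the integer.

1

F0 = init (7 atoms)
F1 = F0 ∪ {above(a), clear(a), clear(b), on(d)}  (11 atoms)
goal ⊆ F1  ⇒  h_max = 1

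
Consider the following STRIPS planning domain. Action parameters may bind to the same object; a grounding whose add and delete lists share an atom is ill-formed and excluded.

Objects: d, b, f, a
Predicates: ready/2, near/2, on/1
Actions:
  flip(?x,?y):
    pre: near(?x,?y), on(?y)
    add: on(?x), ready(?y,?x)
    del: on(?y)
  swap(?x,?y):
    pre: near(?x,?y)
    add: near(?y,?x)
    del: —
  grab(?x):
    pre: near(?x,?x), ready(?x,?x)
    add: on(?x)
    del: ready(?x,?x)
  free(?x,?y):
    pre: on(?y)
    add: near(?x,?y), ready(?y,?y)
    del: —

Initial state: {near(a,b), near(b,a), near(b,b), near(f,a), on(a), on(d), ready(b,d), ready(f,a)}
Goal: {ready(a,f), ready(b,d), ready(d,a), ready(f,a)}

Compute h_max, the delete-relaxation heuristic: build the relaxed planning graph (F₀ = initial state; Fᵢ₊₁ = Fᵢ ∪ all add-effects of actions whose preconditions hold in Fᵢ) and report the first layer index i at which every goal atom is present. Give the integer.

2

F0 = init (8 atoms)
F1 = F0 ∪ {near(a,a), near(a,d), near(a,f), near(b,d), near(d,a), near(d,d), near(f,d), on(b), on(f), ready(a,a), ready(a,b), ready(a,f), ready(d,d)}  (21 atoms)
F2 = F1 ∪ {near(b,f), near(d,b), near(d,f), near(f,b), near(f,f), ready(a,d), ready(b,a), ready(b,b), ready(d,a), ready(d,b), ready(d,f), ready(f,f)}  (33 atoms)
goal ⊆ F2  ⇒  h_max = 2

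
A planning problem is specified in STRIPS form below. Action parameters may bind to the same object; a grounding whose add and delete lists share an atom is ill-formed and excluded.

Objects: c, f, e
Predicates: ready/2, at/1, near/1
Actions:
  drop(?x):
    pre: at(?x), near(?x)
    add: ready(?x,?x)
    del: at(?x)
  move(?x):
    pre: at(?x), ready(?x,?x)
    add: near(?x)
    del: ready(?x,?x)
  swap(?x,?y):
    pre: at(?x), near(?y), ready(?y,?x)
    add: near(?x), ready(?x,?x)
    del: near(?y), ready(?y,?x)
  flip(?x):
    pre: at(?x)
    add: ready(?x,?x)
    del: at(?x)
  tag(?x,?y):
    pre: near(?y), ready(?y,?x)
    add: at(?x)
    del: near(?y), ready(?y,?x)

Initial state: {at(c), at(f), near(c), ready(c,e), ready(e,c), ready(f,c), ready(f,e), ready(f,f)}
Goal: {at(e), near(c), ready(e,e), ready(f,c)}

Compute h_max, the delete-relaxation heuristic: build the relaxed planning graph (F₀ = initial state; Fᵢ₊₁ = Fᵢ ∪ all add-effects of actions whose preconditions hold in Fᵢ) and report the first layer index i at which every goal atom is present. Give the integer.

2

F0 = init (8 atoms)
F1 = F0 ∪ {at(e), near(f), ready(c,c)}  (11 atoms)
F2 = F1 ∪ {near(e), ready(e,e)}  (13 atoms)
goal ⊆ F2  ⇒  h_max = 2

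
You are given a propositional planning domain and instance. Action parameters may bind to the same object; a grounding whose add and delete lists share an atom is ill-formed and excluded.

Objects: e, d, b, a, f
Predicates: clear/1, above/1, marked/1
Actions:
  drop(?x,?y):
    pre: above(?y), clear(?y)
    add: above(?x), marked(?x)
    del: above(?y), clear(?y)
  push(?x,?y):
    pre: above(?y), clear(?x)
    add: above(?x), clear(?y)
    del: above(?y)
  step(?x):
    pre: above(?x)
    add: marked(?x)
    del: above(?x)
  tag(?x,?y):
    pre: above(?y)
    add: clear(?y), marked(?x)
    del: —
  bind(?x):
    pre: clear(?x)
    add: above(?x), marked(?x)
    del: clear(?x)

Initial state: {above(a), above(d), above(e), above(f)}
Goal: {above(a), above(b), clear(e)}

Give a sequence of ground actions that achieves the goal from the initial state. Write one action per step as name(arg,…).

1. tag(e,e)  →  {above(a), above(d), above(e), above(f), clear(e), marked(e)}
2. tag(e,d)  →  {above(a), above(d), above(e), above(f), clear(d), clear(e), marked(e)}
3. drop(b,d)  →  {above(a), above(b), above(e), above(f), clear(e), marked(b), marked(e)}

tag(e,e); tag(e,d); drop(b,d)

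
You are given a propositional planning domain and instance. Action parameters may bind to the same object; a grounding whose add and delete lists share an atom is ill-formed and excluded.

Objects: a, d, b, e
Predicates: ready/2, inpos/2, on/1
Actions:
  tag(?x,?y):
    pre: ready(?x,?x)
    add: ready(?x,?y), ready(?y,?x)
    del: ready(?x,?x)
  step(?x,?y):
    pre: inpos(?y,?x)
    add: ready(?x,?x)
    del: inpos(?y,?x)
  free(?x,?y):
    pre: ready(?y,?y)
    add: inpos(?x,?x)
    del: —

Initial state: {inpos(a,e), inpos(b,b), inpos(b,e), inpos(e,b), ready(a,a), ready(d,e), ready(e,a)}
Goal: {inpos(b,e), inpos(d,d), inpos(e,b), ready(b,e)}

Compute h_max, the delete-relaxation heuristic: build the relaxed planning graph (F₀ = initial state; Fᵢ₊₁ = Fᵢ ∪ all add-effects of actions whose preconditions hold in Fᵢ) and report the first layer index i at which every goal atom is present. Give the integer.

2

F0 = init (7 atoms)
F1 = F0 ∪ {inpos(a,a), inpos(d,d), inpos(e,e), ready(a,b), ready(a,d), ready(a,e), ready(b,a), ready(b,b), ready(d,a), ready(e,e)}  (17 atoms)
F2 = F1 ∪ {ready(b,d), ready(b,e), ready(d,b), ready(d,d), ready(e,b), ready(e,d)}  (23 atoms)
goal ⊆ F2  ⇒  h_max = 2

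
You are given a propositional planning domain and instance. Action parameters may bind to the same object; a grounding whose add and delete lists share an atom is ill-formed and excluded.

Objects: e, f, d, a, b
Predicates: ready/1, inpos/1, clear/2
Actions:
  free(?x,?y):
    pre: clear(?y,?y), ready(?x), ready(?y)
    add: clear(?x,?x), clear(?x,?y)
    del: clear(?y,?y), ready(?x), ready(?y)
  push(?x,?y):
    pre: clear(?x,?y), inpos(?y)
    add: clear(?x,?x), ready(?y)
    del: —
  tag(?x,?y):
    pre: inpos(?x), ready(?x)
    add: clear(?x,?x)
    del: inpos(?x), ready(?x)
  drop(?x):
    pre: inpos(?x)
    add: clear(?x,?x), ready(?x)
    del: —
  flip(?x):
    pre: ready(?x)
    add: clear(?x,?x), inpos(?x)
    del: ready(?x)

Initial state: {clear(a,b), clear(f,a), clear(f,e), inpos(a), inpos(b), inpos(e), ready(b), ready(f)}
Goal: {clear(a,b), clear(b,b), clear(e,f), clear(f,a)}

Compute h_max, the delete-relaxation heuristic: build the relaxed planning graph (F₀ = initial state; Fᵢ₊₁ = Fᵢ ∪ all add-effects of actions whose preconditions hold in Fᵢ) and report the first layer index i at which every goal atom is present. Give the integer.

F0 = init (8 atoms)
F1 = F0 ∪ {clear(a,a), clear(b,b), clear(e,e), clear(f,f), inpos(f), ready(a), ready(e)}  (15 atoms)
F2 = F1 ∪ {clear(a,e), clear(a,f), clear(b,a), clear(b,e), clear(b,f), clear(e,a), clear(e,b), clear(e,f), clear(f,b)}  (24 atoms)
goal ⊆ F2  ⇒  h_max = 2

2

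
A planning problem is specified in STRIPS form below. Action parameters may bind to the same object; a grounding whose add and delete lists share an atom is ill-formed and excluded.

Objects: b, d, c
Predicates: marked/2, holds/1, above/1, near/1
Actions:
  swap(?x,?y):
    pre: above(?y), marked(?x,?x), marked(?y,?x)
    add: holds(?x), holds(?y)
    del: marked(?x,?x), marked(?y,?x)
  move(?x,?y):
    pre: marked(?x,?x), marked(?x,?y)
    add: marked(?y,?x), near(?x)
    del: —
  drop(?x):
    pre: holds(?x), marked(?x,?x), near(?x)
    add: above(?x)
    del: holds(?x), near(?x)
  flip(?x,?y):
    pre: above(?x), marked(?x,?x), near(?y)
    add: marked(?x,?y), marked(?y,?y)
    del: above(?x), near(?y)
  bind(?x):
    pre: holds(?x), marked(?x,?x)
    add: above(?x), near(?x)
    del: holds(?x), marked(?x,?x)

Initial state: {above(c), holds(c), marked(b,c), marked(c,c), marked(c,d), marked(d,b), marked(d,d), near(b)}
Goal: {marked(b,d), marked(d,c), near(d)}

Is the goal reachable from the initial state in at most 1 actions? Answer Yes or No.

No

1. move(d,b)  →  {above(c), holds(c), marked(b,c), marked(b,d), marked(c,c), marked(c,d), marked(d,b), marked(d,d), near(b), near(d)}
2. move(c,d)  →  {above(c), holds(c), marked(b,c), marked(b,d), marked(c,c), marked(c,d), marked(d,b), marked(d,c), marked(d,d), near(b), near(c), near(d)}
optimal plan length = 2; 2 > 1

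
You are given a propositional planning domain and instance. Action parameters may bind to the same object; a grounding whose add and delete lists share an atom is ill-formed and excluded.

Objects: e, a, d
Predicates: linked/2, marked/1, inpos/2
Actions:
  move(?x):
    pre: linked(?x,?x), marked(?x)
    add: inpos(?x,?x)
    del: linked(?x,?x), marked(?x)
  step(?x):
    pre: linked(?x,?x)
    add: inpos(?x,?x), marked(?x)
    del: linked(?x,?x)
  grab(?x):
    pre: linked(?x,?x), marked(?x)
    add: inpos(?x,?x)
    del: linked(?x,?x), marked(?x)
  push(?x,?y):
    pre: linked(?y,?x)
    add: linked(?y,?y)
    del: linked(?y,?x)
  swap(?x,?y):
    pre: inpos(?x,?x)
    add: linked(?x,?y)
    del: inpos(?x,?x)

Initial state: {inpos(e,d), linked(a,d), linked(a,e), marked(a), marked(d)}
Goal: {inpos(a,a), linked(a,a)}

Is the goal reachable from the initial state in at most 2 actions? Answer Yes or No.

1. push(e,a)  →  {inpos(e,d), linked(a,a), linked(a,d), marked(a), marked(d)}
2. move(a)  →  {inpos(a,a), inpos(e,d), linked(a,d), marked(d)}
3. push(d,a)  →  {inpos(a,a), inpos(e,d), linked(a,a), marked(d)}
optimal plan length = 3; 3 > 2

No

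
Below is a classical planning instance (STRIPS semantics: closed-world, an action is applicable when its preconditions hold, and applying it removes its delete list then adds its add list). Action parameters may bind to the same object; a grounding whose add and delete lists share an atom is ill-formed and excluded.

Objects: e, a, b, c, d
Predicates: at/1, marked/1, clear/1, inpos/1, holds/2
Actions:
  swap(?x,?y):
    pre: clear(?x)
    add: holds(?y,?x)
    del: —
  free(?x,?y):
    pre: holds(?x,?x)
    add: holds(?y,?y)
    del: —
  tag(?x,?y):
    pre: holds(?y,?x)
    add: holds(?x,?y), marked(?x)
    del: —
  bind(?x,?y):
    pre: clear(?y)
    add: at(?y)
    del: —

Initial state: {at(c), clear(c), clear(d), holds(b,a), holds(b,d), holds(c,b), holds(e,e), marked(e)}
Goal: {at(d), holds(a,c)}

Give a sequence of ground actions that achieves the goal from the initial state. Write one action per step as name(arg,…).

1. swap(c,a)  →  {at(c), clear(c), clear(d), holds(a,c), holds(b,a), holds(b,d), holds(c,b), holds(e,e), marked(e)}
2. bind(e,d)  →  {at(c), at(d), clear(c), clear(d), holds(a,c), holds(b,a), holds(b,d), holds(c,b), holds(e,e), marked(e)}

swap(c,a); bind(e,d)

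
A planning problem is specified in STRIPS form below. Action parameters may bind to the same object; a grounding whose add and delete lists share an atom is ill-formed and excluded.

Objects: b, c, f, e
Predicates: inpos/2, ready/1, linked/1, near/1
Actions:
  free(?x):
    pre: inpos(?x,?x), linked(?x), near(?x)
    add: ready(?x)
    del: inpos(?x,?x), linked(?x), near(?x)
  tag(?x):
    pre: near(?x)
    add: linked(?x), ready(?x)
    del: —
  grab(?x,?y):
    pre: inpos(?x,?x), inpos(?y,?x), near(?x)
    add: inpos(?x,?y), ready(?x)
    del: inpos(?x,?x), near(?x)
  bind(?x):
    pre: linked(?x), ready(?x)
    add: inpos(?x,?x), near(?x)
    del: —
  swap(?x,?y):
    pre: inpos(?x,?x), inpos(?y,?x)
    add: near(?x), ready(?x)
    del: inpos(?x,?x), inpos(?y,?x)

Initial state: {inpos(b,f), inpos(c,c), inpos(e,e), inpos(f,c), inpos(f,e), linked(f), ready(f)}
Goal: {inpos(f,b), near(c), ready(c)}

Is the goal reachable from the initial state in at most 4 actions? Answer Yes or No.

1. bind(f)  →  {inpos(b,f), inpos(c,c), inpos(e,e), inpos(f,c), inpos(f,e), inpos(f,f), linked(f), near(f), ready(f)}
2. grab(f,b)  →  {inpos(b,f), inpos(c,c), inpos(e,e), inpos(f,b), inpos(f,c), inpos(f,e), linked(f), ready(f)}
3. swap(c,c)  →  {inpos(b,f), inpos(e,e), inpos(f,b), inpos(f,c), inpos(f,e), linked(f), near(c), ready(c), ready(f)}
optimal plan length = 3; 3 ≤ 4

Yes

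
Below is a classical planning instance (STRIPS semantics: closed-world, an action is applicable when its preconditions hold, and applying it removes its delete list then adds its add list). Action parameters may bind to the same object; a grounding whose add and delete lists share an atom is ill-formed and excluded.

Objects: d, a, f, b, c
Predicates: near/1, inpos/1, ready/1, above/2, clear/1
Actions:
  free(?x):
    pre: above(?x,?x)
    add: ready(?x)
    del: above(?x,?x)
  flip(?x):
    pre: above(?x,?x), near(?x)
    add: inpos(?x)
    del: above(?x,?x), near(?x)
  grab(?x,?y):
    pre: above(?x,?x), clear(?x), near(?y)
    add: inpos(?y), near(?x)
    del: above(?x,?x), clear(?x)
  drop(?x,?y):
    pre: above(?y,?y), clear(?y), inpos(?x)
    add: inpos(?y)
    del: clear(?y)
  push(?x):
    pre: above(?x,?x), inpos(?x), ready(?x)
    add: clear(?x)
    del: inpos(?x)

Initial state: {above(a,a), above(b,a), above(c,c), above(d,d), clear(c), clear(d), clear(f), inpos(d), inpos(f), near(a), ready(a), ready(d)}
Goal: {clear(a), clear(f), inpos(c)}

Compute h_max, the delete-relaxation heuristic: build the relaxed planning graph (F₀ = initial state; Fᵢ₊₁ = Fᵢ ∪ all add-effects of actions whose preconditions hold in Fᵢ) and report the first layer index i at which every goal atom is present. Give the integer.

2

F0 = init (12 atoms)
F1 = F0 ∪ {inpos(a), inpos(c), near(c), near(d), ready(c)}  (17 atoms)
F2 = F1 ∪ {clear(a)}  (18 atoms)
goal ⊆ F2  ⇒  h_max = 2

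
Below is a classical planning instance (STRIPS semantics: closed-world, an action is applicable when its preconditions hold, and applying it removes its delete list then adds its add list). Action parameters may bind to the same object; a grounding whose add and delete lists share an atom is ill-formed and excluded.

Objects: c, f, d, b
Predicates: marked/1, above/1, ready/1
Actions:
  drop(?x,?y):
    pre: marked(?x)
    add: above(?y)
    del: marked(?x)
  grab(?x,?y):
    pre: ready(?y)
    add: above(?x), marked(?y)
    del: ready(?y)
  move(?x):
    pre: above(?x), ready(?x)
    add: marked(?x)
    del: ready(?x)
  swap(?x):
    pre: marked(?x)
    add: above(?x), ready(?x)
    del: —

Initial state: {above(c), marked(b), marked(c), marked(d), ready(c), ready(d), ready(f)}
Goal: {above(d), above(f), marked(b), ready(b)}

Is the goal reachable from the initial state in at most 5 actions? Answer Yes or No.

Yes

1. drop(c,f)  →  {above(c), above(f), marked(b), marked(d), ready(c), ready(d), ready(f)}
2. drop(d,d)  →  {above(c), above(d), above(f), marked(b), ready(c), ready(d), ready(f)}
3. swap(b)  →  {above(b), above(c), above(d), above(f), marked(b), ready(b), ready(c), ready(d), ready(f)}
optimal plan length = 3; 3 ≤ 5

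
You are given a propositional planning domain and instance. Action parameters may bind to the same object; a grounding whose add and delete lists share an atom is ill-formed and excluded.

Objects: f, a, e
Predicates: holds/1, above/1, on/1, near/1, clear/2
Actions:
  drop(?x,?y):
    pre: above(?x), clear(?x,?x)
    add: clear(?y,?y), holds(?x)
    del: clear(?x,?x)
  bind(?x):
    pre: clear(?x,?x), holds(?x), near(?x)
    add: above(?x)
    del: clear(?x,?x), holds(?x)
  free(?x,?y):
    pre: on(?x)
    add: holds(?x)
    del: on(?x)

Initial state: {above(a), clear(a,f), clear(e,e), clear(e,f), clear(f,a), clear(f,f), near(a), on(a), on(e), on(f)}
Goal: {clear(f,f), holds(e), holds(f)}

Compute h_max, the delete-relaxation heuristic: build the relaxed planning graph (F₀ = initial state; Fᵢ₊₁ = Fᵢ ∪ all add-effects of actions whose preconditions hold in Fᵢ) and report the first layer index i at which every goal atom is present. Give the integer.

1

F0 = init (10 atoms)
F1 = F0 ∪ {holds(a), holds(e), holds(f)}  (13 atoms)
goal ⊆ F1  ⇒  h_max = 1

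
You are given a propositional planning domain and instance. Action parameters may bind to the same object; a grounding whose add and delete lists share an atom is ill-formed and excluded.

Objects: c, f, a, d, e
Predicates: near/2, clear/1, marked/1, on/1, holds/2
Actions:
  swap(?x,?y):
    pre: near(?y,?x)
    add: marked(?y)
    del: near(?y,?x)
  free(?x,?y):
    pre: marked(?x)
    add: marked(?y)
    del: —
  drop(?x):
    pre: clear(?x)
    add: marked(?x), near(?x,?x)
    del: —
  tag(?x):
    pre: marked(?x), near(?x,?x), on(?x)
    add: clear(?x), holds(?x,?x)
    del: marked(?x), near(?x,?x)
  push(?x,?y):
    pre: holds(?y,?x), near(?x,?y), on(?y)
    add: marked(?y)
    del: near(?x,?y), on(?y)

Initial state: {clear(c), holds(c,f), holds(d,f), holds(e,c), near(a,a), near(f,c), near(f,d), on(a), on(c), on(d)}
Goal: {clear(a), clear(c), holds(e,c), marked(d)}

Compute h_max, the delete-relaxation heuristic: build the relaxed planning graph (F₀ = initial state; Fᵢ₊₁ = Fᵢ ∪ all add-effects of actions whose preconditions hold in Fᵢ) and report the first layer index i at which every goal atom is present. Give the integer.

F0 = init (10 atoms)
F1 = F0 ∪ {marked(a), marked(c), marked(d), marked(f), near(c,c)}  (15 atoms)
F2 = F1 ∪ {clear(a), holds(a,a), holds(c,c), marked(e)}  (19 atoms)
goal ⊆ F2  ⇒  h_max = 2

2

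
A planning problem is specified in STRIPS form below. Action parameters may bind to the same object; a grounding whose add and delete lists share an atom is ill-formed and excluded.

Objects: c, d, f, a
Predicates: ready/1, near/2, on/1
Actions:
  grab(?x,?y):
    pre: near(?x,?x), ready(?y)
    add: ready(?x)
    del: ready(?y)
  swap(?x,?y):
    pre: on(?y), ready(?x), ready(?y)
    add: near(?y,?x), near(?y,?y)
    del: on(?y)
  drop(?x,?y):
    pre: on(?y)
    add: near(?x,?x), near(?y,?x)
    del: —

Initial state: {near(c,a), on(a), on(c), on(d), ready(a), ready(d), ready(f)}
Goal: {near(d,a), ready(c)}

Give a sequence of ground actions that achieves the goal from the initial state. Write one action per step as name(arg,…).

swap(a,d); drop(c,c); grab(c,d)

1. swap(a,d)  →  {near(c,a), near(d,a), near(d,d), on(a), on(c), ready(a), ready(d), ready(f)}
2. drop(c,c)  →  {near(c,a), near(c,c), near(d,a), near(d,d), on(a), on(c), ready(a), ready(d), ready(f)}
3. grab(c,d)  →  {near(c,a), near(c,c), near(d,a), near(d,d), on(a), on(c), ready(a), ready(c), ready(f)}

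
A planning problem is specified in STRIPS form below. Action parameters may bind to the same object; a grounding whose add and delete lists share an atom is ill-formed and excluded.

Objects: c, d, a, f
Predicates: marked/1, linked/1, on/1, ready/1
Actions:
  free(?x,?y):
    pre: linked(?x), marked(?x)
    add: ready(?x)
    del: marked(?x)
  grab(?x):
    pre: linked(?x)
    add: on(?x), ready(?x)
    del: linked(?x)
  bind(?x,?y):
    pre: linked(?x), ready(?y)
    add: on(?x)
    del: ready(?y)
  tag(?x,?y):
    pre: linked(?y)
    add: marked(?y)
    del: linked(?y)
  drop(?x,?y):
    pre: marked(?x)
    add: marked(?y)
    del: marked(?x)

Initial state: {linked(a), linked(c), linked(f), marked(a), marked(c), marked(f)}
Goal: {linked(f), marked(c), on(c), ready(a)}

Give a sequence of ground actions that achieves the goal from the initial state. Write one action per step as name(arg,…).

free(a,c); grab(c)

1. free(a,c)  →  {linked(a), linked(c), linked(f), marked(c), marked(f), ready(a)}
2. grab(c)  →  {linked(a), linked(f), marked(c), marked(f), on(c), ready(a), ready(c)}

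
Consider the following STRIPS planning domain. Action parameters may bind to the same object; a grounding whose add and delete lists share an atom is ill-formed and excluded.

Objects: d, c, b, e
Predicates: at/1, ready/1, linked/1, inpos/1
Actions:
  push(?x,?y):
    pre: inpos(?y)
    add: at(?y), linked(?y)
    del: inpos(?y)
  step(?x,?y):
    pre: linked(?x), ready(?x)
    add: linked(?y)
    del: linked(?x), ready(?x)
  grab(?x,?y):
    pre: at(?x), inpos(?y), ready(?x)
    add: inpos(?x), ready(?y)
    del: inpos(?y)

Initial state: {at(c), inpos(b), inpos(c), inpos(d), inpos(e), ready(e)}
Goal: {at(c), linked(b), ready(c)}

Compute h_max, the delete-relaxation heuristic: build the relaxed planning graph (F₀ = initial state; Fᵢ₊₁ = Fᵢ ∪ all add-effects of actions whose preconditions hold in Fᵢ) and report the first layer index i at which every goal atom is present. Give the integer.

2

F0 = init (6 atoms)
F1 = F0 ∪ {at(b), at(d), at(e), linked(b), linked(c), linked(d), linked(e)}  (13 atoms)
F2 = F1 ∪ {ready(b), ready(c), ready(d)}  (16 atoms)
goal ⊆ F2  ⇒  h_max = 2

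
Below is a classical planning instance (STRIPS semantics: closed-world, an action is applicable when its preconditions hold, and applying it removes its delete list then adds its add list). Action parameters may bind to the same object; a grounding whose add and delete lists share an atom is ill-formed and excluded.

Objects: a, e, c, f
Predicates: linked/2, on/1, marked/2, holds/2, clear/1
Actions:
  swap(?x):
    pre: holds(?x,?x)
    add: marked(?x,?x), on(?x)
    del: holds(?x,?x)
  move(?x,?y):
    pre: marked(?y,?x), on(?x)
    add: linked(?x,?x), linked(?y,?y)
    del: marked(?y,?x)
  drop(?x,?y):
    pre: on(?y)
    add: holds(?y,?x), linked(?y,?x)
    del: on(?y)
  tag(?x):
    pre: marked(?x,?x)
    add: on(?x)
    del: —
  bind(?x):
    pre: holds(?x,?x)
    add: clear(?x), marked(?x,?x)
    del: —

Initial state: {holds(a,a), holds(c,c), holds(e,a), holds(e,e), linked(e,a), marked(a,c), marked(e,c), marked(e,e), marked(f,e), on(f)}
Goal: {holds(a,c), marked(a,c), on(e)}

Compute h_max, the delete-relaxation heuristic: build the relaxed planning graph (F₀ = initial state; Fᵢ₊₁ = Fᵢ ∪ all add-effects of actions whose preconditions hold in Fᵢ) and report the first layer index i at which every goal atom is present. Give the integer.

F0 = init (10 atoms)
F1 = F0 ∪ {clear(a), clear(c), clear(e), holds(f,a), holds(f,c), holds(f,e), holds(f,f), linked(f,a), linked(f,c), linked(f,e), linked(f,f), marked(a,a), marked(c,c), on(a), on(c), on(e)}  (26 atoms)
F2 = F1 ∪ {clear(f), holds(a,c), holds(a,e), holds(a,f), holds(c,a), holds(c,e), holds(c,f), holds(e,c), holds(e,f), linked(a,a), linked(a,c), linked(a,e), linked(a,f), linked(c,a), linked(c,c), linked(c,e), linked(c,f), linked(e,c), linked(e,e), linked(e,f), marked(f,f)}  (47 atoms)
goal ⊆ F2  ⇒  h_max = 2

2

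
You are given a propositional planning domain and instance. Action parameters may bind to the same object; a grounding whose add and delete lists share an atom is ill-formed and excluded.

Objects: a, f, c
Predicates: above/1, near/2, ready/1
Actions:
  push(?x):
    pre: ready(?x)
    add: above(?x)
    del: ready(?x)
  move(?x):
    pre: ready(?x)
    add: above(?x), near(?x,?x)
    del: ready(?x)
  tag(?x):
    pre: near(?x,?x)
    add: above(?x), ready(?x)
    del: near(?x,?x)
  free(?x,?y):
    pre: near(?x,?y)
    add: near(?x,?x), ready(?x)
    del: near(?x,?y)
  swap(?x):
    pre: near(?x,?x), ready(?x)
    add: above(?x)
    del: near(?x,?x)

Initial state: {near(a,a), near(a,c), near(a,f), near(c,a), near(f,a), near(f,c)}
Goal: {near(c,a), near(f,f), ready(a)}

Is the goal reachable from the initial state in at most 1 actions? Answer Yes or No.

1. tag(a)  →  {above(a), near(a,c), near(a,f), near(c,a), near(f,a), near(f,c), ready(a)}
2. free(f,a)  →  {above(a), near(a,c), near(a,f), near(c,a), near(f,c), near(f,f), ready(a), ready(f)}
optimal plan length = 2; 2 > 1

No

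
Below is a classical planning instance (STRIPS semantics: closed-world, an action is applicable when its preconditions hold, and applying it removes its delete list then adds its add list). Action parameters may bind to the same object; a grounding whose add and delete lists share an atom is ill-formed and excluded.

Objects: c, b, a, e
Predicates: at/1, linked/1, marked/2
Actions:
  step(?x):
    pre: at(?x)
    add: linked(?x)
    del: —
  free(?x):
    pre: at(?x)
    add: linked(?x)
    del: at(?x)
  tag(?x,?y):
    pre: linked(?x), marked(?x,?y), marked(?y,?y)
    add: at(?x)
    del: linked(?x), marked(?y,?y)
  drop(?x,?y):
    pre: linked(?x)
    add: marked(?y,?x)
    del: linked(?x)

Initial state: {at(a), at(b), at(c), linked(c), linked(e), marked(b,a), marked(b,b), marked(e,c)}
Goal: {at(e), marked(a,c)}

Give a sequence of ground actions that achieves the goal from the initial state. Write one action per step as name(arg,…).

step(b); drop(c,a); drop(b,e); tag(e,b)

1. step(b)  →  {at(a), at(b), at(c), linked(b), linked(c), linked(e), marked(b,a), marked(b,b), marked(e,c)}
2. drop(c,a)  →  {at(a), at(b), at(c), linked(b), linked(e), marked(a,c), marked(b,a), marked(b,b), marked(e,c)}
3. drop(b,e)  →  {at(a), at(b), at(c), linked(e), marked(a,c), marked(b,a), marked(b,b), marked(e,b), marked(e,c)}
4. tag(e,b)  →  {at(a), at(b), at(c), at(e), marked(a,c), marked(b,a), marked(e,b), marked(e,c)}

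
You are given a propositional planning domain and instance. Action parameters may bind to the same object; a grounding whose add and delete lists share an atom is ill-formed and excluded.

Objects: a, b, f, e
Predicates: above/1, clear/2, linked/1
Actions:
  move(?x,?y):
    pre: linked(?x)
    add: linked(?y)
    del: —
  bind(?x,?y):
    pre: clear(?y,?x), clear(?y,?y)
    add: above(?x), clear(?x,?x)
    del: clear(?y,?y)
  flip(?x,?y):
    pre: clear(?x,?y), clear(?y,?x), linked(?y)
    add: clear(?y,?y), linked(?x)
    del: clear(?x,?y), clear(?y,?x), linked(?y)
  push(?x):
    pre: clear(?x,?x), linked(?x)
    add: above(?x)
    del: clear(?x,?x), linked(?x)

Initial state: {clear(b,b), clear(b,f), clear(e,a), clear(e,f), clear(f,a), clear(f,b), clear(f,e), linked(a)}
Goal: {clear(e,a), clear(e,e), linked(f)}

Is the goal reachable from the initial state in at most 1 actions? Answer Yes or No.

1. move(a,e)  →  {clear(b,b), clear(b,f), clear(e,a), clear(e,f), clear(f,a), clear(f,b), clear(f,e), linked(a), linked(e)}
2. flip(f,e)  →  {clear(b,b), clear(b,f), clear(e,a), clear(e,e), clear(f,a), clear(f,b), linked(a), linked(f)}
optimal plan length = 2; 2 > 1

No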